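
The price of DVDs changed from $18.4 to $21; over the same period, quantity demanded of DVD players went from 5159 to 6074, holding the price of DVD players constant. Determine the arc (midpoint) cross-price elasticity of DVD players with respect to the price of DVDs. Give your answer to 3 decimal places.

1.234

ΔQ_A = 6074 − 5159 = 915; ΔP_B = 21 − 18.4 = 2.6.
Midpoints: Q̄_A = 5616.5, P̄_B = 19.70.
ε = (ΔQ_A/Q̄_A)/(ΔP_B/P̄_B) = (915/5616.5)/(2.6/19.70) ≈ 1.234.
ε > 0: DVD players and DVDs are substitutes.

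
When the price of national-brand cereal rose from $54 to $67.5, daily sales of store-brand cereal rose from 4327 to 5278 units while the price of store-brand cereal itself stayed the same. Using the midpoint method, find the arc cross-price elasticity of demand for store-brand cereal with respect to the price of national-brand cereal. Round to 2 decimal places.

ΔQ_A = 5278 − 4327 = 951; ΔP_B = 67.5 − 54 = 13.5.
Midpoints: Q̄_A = 4802.5, P̄_B = 60.75.
ε = (ΔQ_A/Q̄_A)/(ΔP_B/P̄_B) = (951/4802.5)/(13.5/60.75) ≈ 0.89.

0.89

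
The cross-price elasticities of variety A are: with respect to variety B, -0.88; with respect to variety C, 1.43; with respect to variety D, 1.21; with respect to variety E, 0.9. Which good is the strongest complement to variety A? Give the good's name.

Complements have ε < 0. The most negative value is -0.88 (variety B).

variety B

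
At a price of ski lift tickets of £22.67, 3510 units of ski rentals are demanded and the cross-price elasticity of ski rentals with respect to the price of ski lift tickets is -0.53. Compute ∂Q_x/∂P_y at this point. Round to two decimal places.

ε = (∂Q_x/∂P_y)·(P_y/Q_x) ⇒ ∂Q_x/∂P_y = ε·Q_x/P_y = -0.53 × 3510/22.67 ≈ -82.06.

-82.06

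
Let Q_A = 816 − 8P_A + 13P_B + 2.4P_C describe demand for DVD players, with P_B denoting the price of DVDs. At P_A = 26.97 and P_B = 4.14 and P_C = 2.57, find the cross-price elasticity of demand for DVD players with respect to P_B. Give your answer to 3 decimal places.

0.082

At P_A = 26.97 and P_B = 4.14 and P_C = 2.57: Q_A = 660.228.
∂Q_A/∂P_B = 13.
ε = (∂Q_A/∂P_B)(P_B/Q_A) = 13 × (4.14/660.228) ≈ 0.082.
Since ε > 0, DVD players and DVDs are substitutes.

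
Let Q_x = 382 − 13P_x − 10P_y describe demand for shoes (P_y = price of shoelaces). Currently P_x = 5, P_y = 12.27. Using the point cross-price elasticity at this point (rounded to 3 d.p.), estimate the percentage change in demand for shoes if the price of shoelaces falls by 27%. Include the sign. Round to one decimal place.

17.0%

At P_x = 5, P_y = 12.27: Q_x = 194.3.
∂Q_x/∂P_y = -10.
ε = (∂Q_x/∂P_y)(P_y/Q_x) = -10.0000 × 12.27/194.3 ≈ -0.631.
%ΔQ_x ≈ ε × %ΔP_y = -0.631 × (-27%) = 17.0%.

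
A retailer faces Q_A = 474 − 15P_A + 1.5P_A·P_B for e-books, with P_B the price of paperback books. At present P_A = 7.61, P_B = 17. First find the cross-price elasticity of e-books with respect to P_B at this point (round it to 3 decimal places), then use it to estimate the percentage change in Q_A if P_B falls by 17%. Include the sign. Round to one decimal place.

At P_A = 7.61, P_B = 17: Q_A = 553.905.
∂Q_A/∂P_B = 1.5P_A = 11.4150.
ε = (∂Q_A/∂P_B)(P_B/Q_A) = 11.4150 × 17/553.905 ≈ 0.350.
%ΔQ_A ≈ ε × %ΔP_B = 0.350 × (-17%) = -6.0%.

-6.0%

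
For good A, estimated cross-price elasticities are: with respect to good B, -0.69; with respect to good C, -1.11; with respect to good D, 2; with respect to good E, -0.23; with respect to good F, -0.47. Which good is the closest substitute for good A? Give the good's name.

Substitutes have ε > 0. Among the positive values, 2 (good D) is largest.

good D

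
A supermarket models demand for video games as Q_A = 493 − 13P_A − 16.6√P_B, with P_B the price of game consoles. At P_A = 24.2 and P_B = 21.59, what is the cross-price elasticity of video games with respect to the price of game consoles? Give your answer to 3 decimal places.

-0.381

At P_A = 24.2 and P_B = 21.59: Q_A = 101.268.
∂Q_A/∂P_B = -16.6/(2√P_B) = -16.6/(2√21.59) = -1.7863.
ε = (∂Q_A/∂P_B)(P_B/Q_A) = -1.7863 × (21.59/101.268) ≈ -0.381.
ε < 0: complements.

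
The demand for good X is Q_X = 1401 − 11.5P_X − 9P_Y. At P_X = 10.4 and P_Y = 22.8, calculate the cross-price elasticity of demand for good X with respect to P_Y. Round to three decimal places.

At P_X = 10.4 and P_Y = 22.8: Q_X = 1076.2.
∂Q_X/∂P_Y = -9.
ε = (∂Q_X/∂P_Y)(P_Y/Q_X) = -9 × (22.8/1076.2) ≈ -0.191.

-0.191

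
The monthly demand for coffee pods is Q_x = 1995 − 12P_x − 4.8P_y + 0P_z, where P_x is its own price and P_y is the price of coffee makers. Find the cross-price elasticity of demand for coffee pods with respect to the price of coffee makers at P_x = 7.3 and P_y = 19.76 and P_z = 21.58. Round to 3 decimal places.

-0.052

At P_x = 7.3 and P_y = 19.76 and P_z = 21.58: Q_x = 1812.552.
∂Q_x/∂P_y = -4.8.
ε = (∂Q_x/∂P_y)(P_y/Q_x) = -4.8 × (19.76/1812.552) ≈ -0.052.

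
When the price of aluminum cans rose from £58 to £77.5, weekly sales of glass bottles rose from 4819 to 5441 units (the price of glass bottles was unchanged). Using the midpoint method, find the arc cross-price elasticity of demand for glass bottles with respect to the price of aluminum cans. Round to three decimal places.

ΔQ_A = 5441 − 4819 = 622; ΔP_B = 77.5 − 58 = 19.5.
Midpoints: Q̄_A = 5130.0, P̄_B = 67.75.
ε = (ΔQ_A/Q̄_A)/(ΔP_B/P̄_B) = (622/5130.0)/(19.5/67.75) ≈ 0.421.

0.421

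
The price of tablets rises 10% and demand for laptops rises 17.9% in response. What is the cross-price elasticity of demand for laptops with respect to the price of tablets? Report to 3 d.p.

ε = (%ΔQ of laptops) / (%ΔP of tablets) = (17.9%) / (10%) ≈ 1.790.
Positive cross-price elasticity: substitutes.

1.790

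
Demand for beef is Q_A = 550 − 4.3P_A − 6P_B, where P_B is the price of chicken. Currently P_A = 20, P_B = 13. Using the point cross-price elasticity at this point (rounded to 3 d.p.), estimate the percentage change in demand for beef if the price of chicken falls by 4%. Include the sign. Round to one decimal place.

0.8%

At P_A = 20, P_B = 13: Q_A = 386.
∂Q_A/∂P_B = -6.
ε = (∂Q_A/∂P_B)(P_B/Q_A) = -6.0000 × 13/386 ≈ -0.202.
%ΔQ_A ≈ ε × %ΔP_B = -0.202 × (-4%) = 0.8%.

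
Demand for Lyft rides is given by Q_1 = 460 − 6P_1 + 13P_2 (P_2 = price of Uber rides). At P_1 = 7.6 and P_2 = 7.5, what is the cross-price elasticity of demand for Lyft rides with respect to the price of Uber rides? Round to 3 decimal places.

At P_1 = 7.6 and P_2 = 7.5: Q_1 = 511.9.
∂Q_1/∂P_2 = 13.
ε = (∂Q_1/∂P_2)(P_2/Q_1) = 13 × (7.5/511.9) ≈ 0.190.

0.190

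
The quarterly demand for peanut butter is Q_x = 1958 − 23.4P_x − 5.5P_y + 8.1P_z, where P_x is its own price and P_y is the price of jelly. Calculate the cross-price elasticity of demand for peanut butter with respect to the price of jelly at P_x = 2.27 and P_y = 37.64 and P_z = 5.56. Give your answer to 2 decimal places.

-0.12

At P_x = 2.27 and P_y = 37.64 and P_z = 5.56: Q_x = 1742.898.
∂Q_x/∂P_y = -5.5.
ε = (∂Q_x/∂P_y)(P_y/Q_x) = -5.5 × (37.64/1742.898) ≈ -0.12.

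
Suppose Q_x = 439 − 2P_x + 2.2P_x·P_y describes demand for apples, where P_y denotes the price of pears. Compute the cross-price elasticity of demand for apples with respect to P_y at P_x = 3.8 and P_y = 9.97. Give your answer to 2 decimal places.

At P_x = 3.8 and P_y = 9.97: Q_x = 514.749.
∂Q_x/∂P_y = 2.2P_x = 2.2(3.8) = 8.3600.
ε = (∂Q_x/∂P_y)(P_y/Q_x) = 8.3600 × (9.97/514.749) ≈ 0.16.

0.16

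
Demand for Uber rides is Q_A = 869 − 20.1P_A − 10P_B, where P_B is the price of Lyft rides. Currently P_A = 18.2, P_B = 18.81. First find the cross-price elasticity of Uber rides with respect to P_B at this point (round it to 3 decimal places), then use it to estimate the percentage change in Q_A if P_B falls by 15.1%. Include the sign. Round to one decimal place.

9.0%

At P_A = 18.2, P_B = 18.81: Q_A = 315.08.
∂Q_A/∂P_B = -10.
ε = (∂Q_A/∂P_B)(P_B/Q_A) = -10.0000 × 18.81/315.08 ≈ -0.597.
%ΔQ_A ≈ ε × %ΔP_B = -0.597 × (-15.1%) = 9.0%.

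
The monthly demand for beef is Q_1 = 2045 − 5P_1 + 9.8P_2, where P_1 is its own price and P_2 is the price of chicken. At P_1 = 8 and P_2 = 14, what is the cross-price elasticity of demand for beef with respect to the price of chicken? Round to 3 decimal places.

At P_1 = 8 and P_2 = 14: Q_1 = 2142.2.
∂Q_1/∂P_2 = 9.8.
ε = (∂Q_1/∂P_2)(P_2/Q_1) = 9.8 × (14/2142.2) ≈ 0.064.
Since ε > 0, beef and chicken are substitutes.

0.064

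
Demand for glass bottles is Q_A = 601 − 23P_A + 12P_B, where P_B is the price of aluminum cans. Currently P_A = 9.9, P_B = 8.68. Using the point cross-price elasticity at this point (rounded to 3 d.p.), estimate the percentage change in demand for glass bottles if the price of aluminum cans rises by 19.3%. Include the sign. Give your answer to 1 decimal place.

4.2%

At P_A = 9.9, P_B = 8.68: Q_A = 477.46.
∂Q_A/∂P_B = 12.
ε = (∂Q_A/∂P_B)(P_B/Q_A) = 12.0000 × 8.68/477.46 ≈ 0.218.
%ΔQ_A ≈ ε × %ΔP_B = 0.218 × (19.3%) = 4.2%.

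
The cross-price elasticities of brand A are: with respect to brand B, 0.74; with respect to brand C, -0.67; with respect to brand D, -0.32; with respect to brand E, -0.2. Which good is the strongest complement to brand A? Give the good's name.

brand C

Complements have ε < 0. The most negative value is -0.67 (brand C).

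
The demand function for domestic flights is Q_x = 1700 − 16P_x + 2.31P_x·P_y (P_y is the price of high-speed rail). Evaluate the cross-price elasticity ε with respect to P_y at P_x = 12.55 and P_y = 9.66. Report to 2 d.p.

0.16

At P_x = 12.55 and P_y = 9.66: Q_x = 1779.248.
∂Q_x/∂P_y = 2.31P_x = 2.31(12.55) = 28.9905.
ε = (∂Q_x/∂P_y)(P_y/Q_x) = 28.9905 × (9.66/1779.248) ≈ 0.16.
ε > 0: substitutes.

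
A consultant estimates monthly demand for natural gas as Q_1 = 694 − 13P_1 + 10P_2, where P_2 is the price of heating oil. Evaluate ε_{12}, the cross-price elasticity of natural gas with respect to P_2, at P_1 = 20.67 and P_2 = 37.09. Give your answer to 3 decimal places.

0.466

At P_1 = 20.67 and P_2 = 37.09: Q_1 = 796.19.
∂Q_1/∂P_2 = 10.
ε = (∂Q_1/∂P_2)(P_2/Q_1) = 10 × (37.09/796.19) ≈ 0.466.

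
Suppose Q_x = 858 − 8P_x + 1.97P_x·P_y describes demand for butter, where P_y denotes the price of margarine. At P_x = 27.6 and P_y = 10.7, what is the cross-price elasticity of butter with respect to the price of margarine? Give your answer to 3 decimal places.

0.477

At P_x = 27.6 and P_y = 10.7: Q_x = 1218.980.
∂Q_x/∂P_y = 1.97P_x = 1.97(27.6) = 54.3720.
ε = (∂Q_x/∂P_y)(P_y/Q_x) = 54.3720 × (10.7/1218.980) ≈ 0.477.
ε > 0: substitutes.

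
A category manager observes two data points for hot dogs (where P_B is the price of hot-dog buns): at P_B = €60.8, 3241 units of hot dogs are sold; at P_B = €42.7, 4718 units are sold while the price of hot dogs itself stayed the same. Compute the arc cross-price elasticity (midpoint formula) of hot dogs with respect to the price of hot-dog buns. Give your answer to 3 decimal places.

-1.061

ΔQ_A = 4718 − 3241 = 1477; ΔP_B = 42.7 − 60.8 = -18.1.
Midpoints: Q̄_A = 3979.5, P̄_B = 51.75.
ε = (ΔQ_A/Q̄_A)/(ΔP_B/P̄_B) = (1477/3979.5)/(-18.1/51.75) ≈ -1.061.
ε < 0: hot dogs and hot-dog buns are complements.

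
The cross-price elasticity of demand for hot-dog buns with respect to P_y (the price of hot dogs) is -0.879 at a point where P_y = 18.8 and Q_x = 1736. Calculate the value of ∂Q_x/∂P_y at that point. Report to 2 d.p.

-81.17

ε = (∂Q_x/∂P_y)·(P_y/Q_x) ⇒ ∂Q_x/∂P_y = ε·Q_x/P_y = -0.879 × 1736/18.8 ≈ -81.17.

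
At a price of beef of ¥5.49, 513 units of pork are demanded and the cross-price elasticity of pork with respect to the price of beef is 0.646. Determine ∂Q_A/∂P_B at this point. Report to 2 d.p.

60.36

ε = (∂Q_A/∂P_B)·(P_B/Q_A) ⇒ ∂Q_A/∂P_B = ε·Q_A/P_B = 0.646 × 513/5.49 ≈ 60.36.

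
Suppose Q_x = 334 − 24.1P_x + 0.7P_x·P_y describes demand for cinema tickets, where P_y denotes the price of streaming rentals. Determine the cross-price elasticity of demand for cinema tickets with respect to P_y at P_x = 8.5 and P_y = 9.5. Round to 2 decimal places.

0.30

At P_x = 8.5 and P_y = 9.5: Q_x = 185.675.
∂Q_x/∂P_y = 0.7P_x = 0.7(8.5) = 5.9500.
ε = (∂Q_x/∂P_y)(P_y/Q_x) = 5.9500 × (9.5/185.675) ≈ 0.30.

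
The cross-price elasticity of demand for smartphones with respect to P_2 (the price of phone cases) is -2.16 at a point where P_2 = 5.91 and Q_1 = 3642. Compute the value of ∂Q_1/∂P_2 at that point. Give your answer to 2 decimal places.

-1331.09

ε = (∂Q_1/∂P_2)·(P_2/Q_1) ⇒ ∂Q_1/∂P_2 = ε·Q_1/P_2 = -2.16 × 3642/5.91 ≈ -1331.09.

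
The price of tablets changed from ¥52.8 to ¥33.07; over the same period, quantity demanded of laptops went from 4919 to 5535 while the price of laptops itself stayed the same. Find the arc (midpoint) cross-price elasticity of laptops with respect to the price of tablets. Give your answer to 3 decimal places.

-0.256

ΔQ_A = 5535 − 4919 = 616; ΔP_B = 33.07 − 52.8 = -19.73.
Midpoints: Q̄_A = 5227.0, P̄_B = 42.94.
ε = (ΔQ_A/Q̄_A)/(ΔP_B/P̄_B) = (616/5227.0)/(-19.73/42.94) ≈ -0.256.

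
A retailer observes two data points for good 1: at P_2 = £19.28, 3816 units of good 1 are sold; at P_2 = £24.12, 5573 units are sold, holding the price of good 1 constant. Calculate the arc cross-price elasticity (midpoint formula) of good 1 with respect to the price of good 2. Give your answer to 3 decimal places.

1.678

ΔQ_1 = 5573 − 3816 = 1757; ΔP_2 = 24.12 − 19.28 = 4.84.
Midpoints: Q̄_1 = 4694.5, P̄_2 = 21.70.
ε = (ΔQ_1/Q̄_1)/(ΔP_2/P̄_2) = (1757/4694.5)/(4.84/21.70) ≈ 1.678.
ε > 0: good 1 and good 2 are substitutes.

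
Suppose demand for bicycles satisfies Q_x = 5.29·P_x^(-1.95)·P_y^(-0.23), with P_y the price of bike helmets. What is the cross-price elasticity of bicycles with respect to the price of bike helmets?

In a log-linear (constant-elasticity) demand function, the coefficient on the exponent of P_y is the cross-price elasticity.
ε = -0.23. Negative, so bicycles and bike helmets are complements.

-0.23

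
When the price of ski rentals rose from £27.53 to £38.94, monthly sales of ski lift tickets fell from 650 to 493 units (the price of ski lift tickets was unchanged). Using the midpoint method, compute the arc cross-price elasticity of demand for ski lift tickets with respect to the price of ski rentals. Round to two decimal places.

ΔQ_A = 493 − 650 = -157; ΔP_B = 38.94 − 27.53 = 11.41.
Midpoints: Q̄_A = 571.5, P̄_B = 33.23.
ε = (ΔQ_A/Q̄_A)/(ΔP_B/P̄_B) = (-157/571.5)/(11.41/33.23) ≈ -0.80.
ε < 0: ski lift tickets and ski rentals are complements.

-0.80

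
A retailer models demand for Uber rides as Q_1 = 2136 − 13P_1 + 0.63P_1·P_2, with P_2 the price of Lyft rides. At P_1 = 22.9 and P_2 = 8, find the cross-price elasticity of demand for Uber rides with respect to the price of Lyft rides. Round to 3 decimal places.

0.059

At P_1 = 22.9 and P_2 = 8: Q_1 = 1953.716.
∂Q_1/∂P_2 = 0.63P_1 = 0.63(22.9) = 14.4270.
ε = (∂Q_1/∂P_2)(P_2/Q_1) = 14.4270 × (8/1953.716) ≈ 0.059.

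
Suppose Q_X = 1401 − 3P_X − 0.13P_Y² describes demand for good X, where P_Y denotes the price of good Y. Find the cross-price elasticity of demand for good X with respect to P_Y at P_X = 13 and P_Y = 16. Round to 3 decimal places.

-0.050

At P_X = 13 and P_Y = 16: Q_X = 1328.72.
∂Q_X/∂P_Y = -0.26P_Y = -0.26(16) = -4.1600.
ε = (∂Q_X/∂P_Y)(P_Y/Q_X) = -4.1600 × (16/1328.72) ≈ -0.050.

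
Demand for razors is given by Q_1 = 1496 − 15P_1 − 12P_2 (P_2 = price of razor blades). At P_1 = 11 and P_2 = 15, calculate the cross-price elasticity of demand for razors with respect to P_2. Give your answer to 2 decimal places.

At P_1 = 11 and P_2 = 15: Q_1 = 1151.
∂Q_1/∂P_2 = -12.
ε = (∂Q_1/∂P_2)(P_2/Q_1) = -12 × (15/1151) ≈ -0.16.

-0.16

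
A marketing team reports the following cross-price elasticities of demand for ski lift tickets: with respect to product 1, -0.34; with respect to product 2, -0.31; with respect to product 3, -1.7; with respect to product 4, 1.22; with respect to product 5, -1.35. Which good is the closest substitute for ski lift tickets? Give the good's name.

Substitutes have ε > 0. Among the positive values, 1.22 (product 4) is largest.

product 4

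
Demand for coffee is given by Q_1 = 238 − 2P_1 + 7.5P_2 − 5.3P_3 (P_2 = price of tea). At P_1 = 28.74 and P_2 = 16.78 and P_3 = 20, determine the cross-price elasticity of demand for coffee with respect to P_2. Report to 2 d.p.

0.63

At P_1 = 28.74 and P_2 = 16.78 and P_3 = 20: Q_1 = 200.37.
∂Q_1/∂P_2 = 7.5.
ε = (∂Q_1/∂P_2)(P_2/Q_1) = 7.5 × (16.78/200.37) ≈ 0.63.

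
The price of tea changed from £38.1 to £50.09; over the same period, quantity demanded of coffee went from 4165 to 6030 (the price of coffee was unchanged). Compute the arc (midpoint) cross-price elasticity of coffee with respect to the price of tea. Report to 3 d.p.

1.346

ΔQ_A = 6030 − 4165 = 1865; ΔP_B = 50.09 − 38.1 = 11.99.
Midpoints: Q̄_A = 5097.5, P̄_B = 44.09.
ε = (ΔQ_A/Q̄_A)/(ΔP_B/P̄_B) = (1865/5097.5)/(11.99/44.09) ≈ 1.346.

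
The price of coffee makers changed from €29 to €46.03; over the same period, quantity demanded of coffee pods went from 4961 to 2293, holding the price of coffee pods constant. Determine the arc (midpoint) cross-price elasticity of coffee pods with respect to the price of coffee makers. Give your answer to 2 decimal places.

ΔQ_A = 2293 − 4961 = -2668; ΔP_B = 46.03 − 29 = 17.03.
Midpoints: Q̄_A = 3627.0, P̄_B = 37.52.
ε = (ΔQ_A/Q̄_A)/(ΔP_B/P̄_B) = (-2668/3627.0)/(17.03/37.52) ≈ -1.62.

-1.62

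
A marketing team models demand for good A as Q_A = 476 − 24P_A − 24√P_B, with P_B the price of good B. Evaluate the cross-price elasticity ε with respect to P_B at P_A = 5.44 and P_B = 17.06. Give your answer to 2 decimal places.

-0.20

At P_A = 5.44 and P_B = 17.06: Q_A = 246.311.
∂Q_A/∂P_B = -24/(2√P_B) = -24/(2√17.06) = -2.9053.
ε = (∂Q_A/∂P_B)(P_B/Q_A) = -2.9053 × (17.06/246.311) ≈ -0.20.
ε < 0: complements.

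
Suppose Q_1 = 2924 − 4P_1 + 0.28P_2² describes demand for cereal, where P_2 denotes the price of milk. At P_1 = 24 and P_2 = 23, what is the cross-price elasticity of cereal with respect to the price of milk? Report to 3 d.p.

At P_1 = 24 and P_2 = 23: Q_1 = 2976.12.
∂Q_1/∂P_2 = 0.56P_2 = 0.56(23) = 12.8800.
ε = (∂Q_1/∂P_2)(P_2/Q_1) = 12.8800 × (23/2976.12) ≈ 0.100.

0.100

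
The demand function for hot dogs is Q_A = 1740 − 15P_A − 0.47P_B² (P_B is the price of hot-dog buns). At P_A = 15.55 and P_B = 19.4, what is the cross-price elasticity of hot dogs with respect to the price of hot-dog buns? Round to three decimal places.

-0.266

At P_A = 15.55 and P_B = 19.4: Q_A = 1329.861.
∂Q_A/∂P_B = -0.94P_B = -0.94(19.4) = -18.2360.
ε = (∂Q_A/∂P_B)(P_B/Q_A) = -18.2360 × (19.4/1329.861) ≈ -0.266.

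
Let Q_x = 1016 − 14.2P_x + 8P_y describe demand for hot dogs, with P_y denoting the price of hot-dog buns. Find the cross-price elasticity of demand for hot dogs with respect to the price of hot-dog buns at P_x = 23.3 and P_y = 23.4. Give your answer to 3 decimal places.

At P_x = 23.3 and P_y = 23.4: Q_x = 872.34.
∂Q_x/∂P_y = 8.
ε = (∂Q_x/∂P_y)(P_y/Q_x) = 8 × (23.4/872.34) ≈ 0.215.
Since ε > 0, hot dogs and hot-dog buns are substitutes.

0.215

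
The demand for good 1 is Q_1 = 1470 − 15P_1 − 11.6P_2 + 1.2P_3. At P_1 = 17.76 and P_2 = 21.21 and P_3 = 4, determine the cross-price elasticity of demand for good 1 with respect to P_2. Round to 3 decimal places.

-0.256

At P_1 = 17.76 and P_2 = 21.21 and P_3 = 4: Q_1 = 962.364.
∂Q_1/∂P_2 = -11.6.
ε = (∂Q_1/∂P_2)(P_2/Q_1) = -11.6 × (21.21/962.364) ≈ -0.256.
Since ε < 0, good 1 and good 2 are complements.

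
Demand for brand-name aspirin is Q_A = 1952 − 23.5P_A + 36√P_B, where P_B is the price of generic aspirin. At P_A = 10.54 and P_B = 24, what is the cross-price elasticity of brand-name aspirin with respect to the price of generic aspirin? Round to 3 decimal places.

At P_A = 10.54 and P_B = 24: Q_A = 1880.673.
∂Q_A/∂P_B = 36/(2√P_B) = 36/(2√24) = 3.6742.
ε = (∂Q_A/∂P_B)(P_B/Q_A) = 3.6742 × (24/1880.673) ≈ 0.047.
ε > 0: substitutes.

0.047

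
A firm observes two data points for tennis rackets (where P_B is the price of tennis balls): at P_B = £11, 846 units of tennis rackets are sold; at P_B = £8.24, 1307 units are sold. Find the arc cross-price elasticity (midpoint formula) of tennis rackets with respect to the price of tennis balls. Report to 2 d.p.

ΔQ_A = 1307 − 846 = 461; ΔP_B = 8.24 − 11 = -2.76.
Midpoints: Q̄_A = 1076.5, P̄_B = 9.62.
ε = (ΔQ_A/Q̄_A)/(ΔP_B/P̄_B) = (461/1076.5)/(-2.76/9.62) ≈ -1.49.

-1.49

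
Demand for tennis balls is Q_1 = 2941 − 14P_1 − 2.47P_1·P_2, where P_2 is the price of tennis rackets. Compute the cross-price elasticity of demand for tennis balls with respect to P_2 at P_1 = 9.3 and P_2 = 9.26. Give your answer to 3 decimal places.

-0.082

At P_1 = 9.3 and P_2 = 9.26: Q_1 = 2598.089.
∂Q_1/∂P_2 = -2.47P_1 = -2.47(9.3) = -22.9710.
ε = (∂Q_1/∂P_2)(P_2/Q_1) = -22.9710 × (9.26/2598.089) ≈ -0.082.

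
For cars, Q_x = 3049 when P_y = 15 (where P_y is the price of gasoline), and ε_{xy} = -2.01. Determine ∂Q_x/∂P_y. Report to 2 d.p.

ε = (∂Q_x/∂P_y)·(P_y/Q_x) ⇒ ∂Q_x/∂P_y = ε·Q_x/P_y = -2.01 × 3049/15 ≈ -408.57.

-408.57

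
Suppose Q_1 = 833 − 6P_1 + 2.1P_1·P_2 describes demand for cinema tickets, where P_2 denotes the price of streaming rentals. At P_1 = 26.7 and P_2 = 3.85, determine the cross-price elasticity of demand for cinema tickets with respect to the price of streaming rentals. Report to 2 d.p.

At P_1 = 26.7 and P_2 = 3.85: Q_1 = 888.669.
∂Q_1/∂P_2 = 2.1P_1 = 2.1(26.7) = 56.0700.
ε = (∂Q_1/∂P_2)(P_2/Q_1) = 56.0700 × (3.85/888.669) ≈ 0.24.
ε > 0: substitutes.

0.24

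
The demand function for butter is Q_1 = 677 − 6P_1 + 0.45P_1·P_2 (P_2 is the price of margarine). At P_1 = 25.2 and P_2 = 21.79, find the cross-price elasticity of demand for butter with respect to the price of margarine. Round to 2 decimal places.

At P_1 = 25.2 and P_2 = 21.79: Q_1 = 772.899.
∂Q_1/∂P_2 = 0.45P_1 = 0.45(25.2) = 11.3400.
ε = (∂Q_1/∂P_2)(P_2/Q_1) = 11.3400 × (21.79/772.899) ≈ 0.32.
ε > 0: substitutes.

0.32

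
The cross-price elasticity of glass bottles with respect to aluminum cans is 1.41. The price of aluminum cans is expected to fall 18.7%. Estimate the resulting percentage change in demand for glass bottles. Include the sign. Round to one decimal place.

%ΔQ ≈ ε × %ΔP of aluminum cans = 1.41 × (-18.7%) = -26.4%.

-26.4%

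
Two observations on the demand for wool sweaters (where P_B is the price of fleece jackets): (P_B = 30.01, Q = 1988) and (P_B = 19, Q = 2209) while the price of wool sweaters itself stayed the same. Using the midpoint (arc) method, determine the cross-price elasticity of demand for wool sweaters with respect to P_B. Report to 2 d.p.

-0.23

ΔQ_A = 2209 − 1988 = 221; ΔP_B = 19 − 30.01 = -11.01.
Midpoints: Q̄_A = 2098.5, P̄_B = 24.51.
ε = (ΔQ_A/Q̄_A)/(ΔP_B/P̄_B) = (221/2098.5)/(-11.01/24.51) ≈ -0.23.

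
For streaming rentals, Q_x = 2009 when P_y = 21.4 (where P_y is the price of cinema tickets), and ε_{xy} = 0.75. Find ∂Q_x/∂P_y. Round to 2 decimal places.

70.41

ε = (∂Q_x/∂P_y)·(P_y/Q_x) ⇒ ∂Q_x/∂P_y = ε·Q_x/P_y = 0.75 × 2009/21.4 ≈ 70.41.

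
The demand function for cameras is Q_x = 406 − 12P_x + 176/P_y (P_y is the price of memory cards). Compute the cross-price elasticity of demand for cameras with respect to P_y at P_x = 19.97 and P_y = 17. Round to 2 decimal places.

-0.06

At P_x = 19.97 and P_y = 17: Q_x = 176.713.
∂Q_x/∂P_y = −176/P_y² = -0.6090.
ε = (∂Q_x/∂P_y)(P_y/Q_x) = -0.6090 × (17/176.713) ≈ -0.06.
ε < 0: complements.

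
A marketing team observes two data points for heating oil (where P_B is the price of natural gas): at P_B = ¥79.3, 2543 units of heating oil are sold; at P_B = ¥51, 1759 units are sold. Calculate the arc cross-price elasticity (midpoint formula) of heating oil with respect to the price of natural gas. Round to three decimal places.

ΔQ_A = 1759 − 2543 = -784; ΔP_B = 51 − 79.3 = -28.3.
Midpoints: Q̄_A = 2151.0, P̄_B = 65.15.
ε = (ΔQ_A/Q̄_A)/(ΔP_B/P̄_B) = (-784/2151.0)/(-28.3/65.15) ≈ 0.839.
ε > 0: heating oil and natural gas are substitutes.

0.839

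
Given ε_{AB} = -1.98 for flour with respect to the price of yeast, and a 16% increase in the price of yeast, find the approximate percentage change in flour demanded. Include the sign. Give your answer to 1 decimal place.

-31.7%

%ΔQ ≈ ε × %ΔP of yeast = -1.98 × (16%) = -31.7%.
Demand for flour falls by about 31.7%.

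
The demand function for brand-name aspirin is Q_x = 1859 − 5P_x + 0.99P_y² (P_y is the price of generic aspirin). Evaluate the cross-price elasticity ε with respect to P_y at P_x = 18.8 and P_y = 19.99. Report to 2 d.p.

At P_x = 18.8 and P_y = 19.99: Q_x = 2160.604.
∂Q_x/∂P_y = 1.98P_y = 1.98(19.99) = 39.5802.
ε = (∂Q_x/∂P_y)(P_y/Q_x) = 39.5802 × (19.99/2160.604) ≈ 0.37.
ε > 0: substitutes.

0.37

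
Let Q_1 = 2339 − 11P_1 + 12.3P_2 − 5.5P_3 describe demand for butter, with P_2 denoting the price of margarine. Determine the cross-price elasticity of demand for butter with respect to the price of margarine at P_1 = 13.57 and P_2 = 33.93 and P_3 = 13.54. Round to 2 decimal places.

At P_1 = 13.57 and P_2 = 33.93 and P_3 = 13.54: Q_1 = 2532.599.
∂Q_1/∂P_2 = 12.3.
ε = (∂Q_1/∂P_2)(P_2/Q_1) = 12.3 × (33.93/2532.599) ≈ 0.16.

0.16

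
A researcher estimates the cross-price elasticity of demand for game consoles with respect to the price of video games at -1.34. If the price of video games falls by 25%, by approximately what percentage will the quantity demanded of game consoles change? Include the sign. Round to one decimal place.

%ΔQ ≈ ε × %ΔP of video games = -1.34 × (-25%) = 33.5%.

33.5%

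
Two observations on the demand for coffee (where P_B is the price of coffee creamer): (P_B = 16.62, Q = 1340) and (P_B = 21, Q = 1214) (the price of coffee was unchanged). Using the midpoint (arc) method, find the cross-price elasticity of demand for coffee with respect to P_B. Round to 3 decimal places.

ΔQ_A = 1214 − 1340 = -126; ΔP_B = 21 − 16.62 = 4.38.
Midpoints: Q̄_A = 1277.0, P̄_B = 18.81.
ε = (ΔQ_A/Q̄_A)/(ΔP_B/P̄_B) = (-126/1277.0)/(4.38/18.81) ≈ -0.424.

-0.424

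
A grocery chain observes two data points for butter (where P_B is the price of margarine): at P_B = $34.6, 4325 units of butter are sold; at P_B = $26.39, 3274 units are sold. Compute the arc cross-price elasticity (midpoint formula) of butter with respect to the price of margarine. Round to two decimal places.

1.03

ΔQ_A = 3274 − 4325 = -1051; ΔP_B = 26.39 − 34.6 = -8.21.
Midpoints: Q̄_A = 3799.5, P̄_B = 30.50.
ε = (ΔQ_A/Q̄_A)/(ΔP_B/P̄_B) = (-1051/3799.5)/(-8.21/30.50) ≈ 1.03.
ε > 0: butter and margarine are substitutes.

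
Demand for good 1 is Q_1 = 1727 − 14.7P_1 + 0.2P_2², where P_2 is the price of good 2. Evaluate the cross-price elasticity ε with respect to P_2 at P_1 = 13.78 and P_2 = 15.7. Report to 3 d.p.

0.063

At P_1 = 13.78 and P_2 = 15.7: Q_1 = 1573.732.
∂Q_1/∂P_2 = 0.4P_2 = 0.4(15.7) = 6.2800.
ε = (∂Q_1/∂P_2)(P_2/Q_1) = 6.2800 × (15.7/1573.732) ≈ 0.063.
ε > 0: substitutes.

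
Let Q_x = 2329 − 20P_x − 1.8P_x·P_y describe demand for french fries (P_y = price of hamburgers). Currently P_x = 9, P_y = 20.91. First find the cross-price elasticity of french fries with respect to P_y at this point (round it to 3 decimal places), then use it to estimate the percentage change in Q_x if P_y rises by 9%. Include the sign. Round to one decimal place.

-1.7%

At P_x = 9, P_y = 20.91: Q_x = 1810.258.
∂Q_x/∂P_y = -1.8P_x = -16.2000.
ε = (∂Q_x/∂P_y)(P_y/Q_x) = -16.2000 × 20.91/1810.258 ≈ -0.187.
%ΔQ_x ≈ ε × %ΔP_y = -0.187 × (9%) = -1.7%.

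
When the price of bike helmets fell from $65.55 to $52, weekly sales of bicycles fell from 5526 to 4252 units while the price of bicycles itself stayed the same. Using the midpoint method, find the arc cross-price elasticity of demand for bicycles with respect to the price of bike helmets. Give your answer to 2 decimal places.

1.13

ΔQ_A = 4252 − 5526 = -1274; ΔP_B = 52 − 65.55 = -13.55.
Midpoints: Q̄_A = 4889.0, P̄_B = 58.77.
ε = (ΔQ_A/Q̄_A)/(ΔP_B/P̄_B) = (-1274/4889.0)/(-13.55/58.77) ≈ 1.13.
ε > 0: bicycles and bike helmets are substitutes.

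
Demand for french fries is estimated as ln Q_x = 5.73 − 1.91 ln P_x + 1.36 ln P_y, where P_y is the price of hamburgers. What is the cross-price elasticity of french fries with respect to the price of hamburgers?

1.36

In a log-linear (constant-elasticity) demand function, the coefficient on ln P_y is the cross-price elasticity.
ε = 1.36. Positive, so french fries and hamburgers are substitutes.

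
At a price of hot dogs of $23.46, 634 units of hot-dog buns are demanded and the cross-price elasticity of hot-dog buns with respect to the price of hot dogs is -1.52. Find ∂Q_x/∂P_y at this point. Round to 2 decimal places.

ε = (∂Q_x/∂P_y)·(P_y/Q_x) ⇒ ∂Q_x/∂P_y = ε·Q_x/P_y = -1.52 × 634/23.46 ≈ -41.08.

-41.08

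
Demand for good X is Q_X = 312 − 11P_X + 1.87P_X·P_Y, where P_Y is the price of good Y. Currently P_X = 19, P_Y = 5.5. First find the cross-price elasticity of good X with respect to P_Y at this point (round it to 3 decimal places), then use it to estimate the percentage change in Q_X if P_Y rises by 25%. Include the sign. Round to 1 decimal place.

16.4%

At P_X = 19, P_Y = 5.5: Q_X = 298.415.
∂Q_X/∂P_Y = 1.87P_X = 35.5300.
ε = (∂Q_X/∂P_Y)(P_Y/Q_X) = 35.5300 × 5.5/298.415 ≈ 0.655.
%ΔQ_X ≈ ε × %ΔP_Y = 0.655 × (25%) = 16.4%.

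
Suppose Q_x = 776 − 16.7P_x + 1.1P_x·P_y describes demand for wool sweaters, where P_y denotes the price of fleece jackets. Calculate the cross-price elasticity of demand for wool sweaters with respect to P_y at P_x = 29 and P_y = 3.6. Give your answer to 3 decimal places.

At P_x = 29 and P_y = 3.6: Q_x = 406.54.
∂Q_x/∂P_y = 1.1P_x = 1.1(29) = 31.9000.
ε = (∂Q_x/∂P_y)(P_y/Q_x) = 31.9000 × (3.6/406.54) ≈ 0.282.

0.282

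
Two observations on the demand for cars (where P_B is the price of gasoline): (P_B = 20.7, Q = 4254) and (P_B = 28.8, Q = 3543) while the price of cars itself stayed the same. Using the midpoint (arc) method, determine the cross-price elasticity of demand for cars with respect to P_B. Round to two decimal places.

-0.56

ΔQ_A = 3543 − 4254 = -711; ΔP_B = 28.8 − 20.7 = 8.1.
Midpoints: Q̄_A = 3898.5, P̄_B = 24.75.
ε = (ΔQ_A/Q̄_A)/(ΔP_B/P̄_B) = (-711/3898.5)/(8.1/24.75) ≈ -0.56.
ε < 0: cars and gasoline are complements.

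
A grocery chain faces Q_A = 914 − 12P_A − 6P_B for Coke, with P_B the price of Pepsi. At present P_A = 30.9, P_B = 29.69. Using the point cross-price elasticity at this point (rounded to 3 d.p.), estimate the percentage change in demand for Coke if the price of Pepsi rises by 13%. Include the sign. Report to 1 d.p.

At P_A = 30.9, P_B = 29.69: Q_A = 365.06.
∂Q_A/∂P_B = -6.
ε = (∂Q_A/∂P_B)(P_B/Q_A) = -6.0000 × 29.69/365.06 ≈ -0.488.
%ΔQ_A ≈ ε × %ΔP_B = -0.488 × (13%) = -6.3%.

-6.3%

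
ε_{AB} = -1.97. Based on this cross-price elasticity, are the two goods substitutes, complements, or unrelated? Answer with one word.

ε = -1.97 < 0, so a higher price of good B lowers demand for good A: complements.

complements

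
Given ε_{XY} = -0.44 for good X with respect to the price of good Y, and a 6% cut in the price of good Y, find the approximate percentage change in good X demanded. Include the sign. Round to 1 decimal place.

%ΔQ ≈ ε × %ΔP of good Y = -0.44 × (-6%) = 2.6%.

2.6%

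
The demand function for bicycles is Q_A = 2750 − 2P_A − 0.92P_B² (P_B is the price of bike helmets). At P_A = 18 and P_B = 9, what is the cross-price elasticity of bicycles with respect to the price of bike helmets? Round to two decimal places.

-0.06

At P_A = 18 and P_B = 9: Q_A = 2639.48.
∂Q_A/∂P_B = -1.84P_B = -1.84(9) = -16.5600.
ε = (∂Q_A/∂P_B)(P_B/Q_A) = -16.5600 × (9/2639.48) ≈ -0.06.
ε < 0: complements.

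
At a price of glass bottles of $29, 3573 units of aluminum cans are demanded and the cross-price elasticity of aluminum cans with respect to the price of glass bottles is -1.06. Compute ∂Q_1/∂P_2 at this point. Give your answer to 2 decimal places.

ε = (∂Q_1/∂P_2)·(P_2/Q_1) ⇒ ∂Q_1/∂P_2 = ε·Q_1/P_2 = -1.06 × 3573/29 ≈ -130.60.

-130.60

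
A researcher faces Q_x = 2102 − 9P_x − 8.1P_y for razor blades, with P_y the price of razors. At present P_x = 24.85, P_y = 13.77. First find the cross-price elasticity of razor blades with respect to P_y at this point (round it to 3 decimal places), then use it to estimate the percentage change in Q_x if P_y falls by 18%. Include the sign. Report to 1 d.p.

1.1%

At P_x = 24.85, P_y = 13.77: Q_x = 1766.813.
∂Q_x/∂P_y = -8.1.
ε = (∂Q_x/∂P_y)(P_y/Q_x) = -8.1000 × 13.77/1766.813 ≈ -0.063.
%ΔQ_x ≈ ε × %ΔP_y = -0.063 × (-18%) = 1.1%.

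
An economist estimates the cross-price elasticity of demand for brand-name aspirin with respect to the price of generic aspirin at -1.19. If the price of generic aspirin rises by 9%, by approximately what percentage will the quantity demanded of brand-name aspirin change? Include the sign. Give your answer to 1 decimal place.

%ΔQ ≈ ε × %ΔP of generic aspirin = -1.19 × (9%) = -10.7%.

-10.7%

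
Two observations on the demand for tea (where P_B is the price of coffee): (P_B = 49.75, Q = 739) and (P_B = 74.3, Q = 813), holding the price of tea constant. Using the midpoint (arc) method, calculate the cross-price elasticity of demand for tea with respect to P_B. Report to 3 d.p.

0.241

ΔQ_A = 813 − 739 = 74; ΔP_B = 74.3 − 49.75 = 24.55.
Midpoints: Q̄_A = 776.0, P̄_B = 62.02.
ε = (ΔQ_A/Q̄_A)/(ΔP_B/P̄_B) = (74/776.0)/(24.55/62.02) ≈ 0.241.
ε > 0: tea and coffee are substitutes.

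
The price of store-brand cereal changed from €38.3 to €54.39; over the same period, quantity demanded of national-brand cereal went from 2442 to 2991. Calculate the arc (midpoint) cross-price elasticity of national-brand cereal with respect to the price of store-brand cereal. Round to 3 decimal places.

ΔQ_A = 2991 − 2442 = 549; ΔP_B = 54.39 − 38.3 = 16.09.
Midpoints: Q̄_A = 2716.5, P̄_B = 46.34.
ε = (ΔQ_A/Q̄_A)/(ΔP_B/P̄_B) = (549/2716.5)/(16.09/46.34) ≈ 0.582.

0.582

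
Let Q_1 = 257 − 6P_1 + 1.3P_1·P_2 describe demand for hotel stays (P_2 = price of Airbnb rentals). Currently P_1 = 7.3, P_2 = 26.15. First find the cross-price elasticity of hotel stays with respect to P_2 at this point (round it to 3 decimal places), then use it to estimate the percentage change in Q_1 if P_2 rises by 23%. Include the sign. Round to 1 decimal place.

At P_1 = 7.3, P_2 = 26.15: Q_1 = 461.363.
∂Q_1/∂P_2 = 1.3P_1 = 9.4900.
ε = (∂Q_1/∂P_2)(P_2/Q_1) = 9.4900 × 26.15/461.363 ≈ 0.538.
%ΔQ_1 ≈ ε × %ΔP_2 = 0.538 × (23%) = 12.4%.

12.4%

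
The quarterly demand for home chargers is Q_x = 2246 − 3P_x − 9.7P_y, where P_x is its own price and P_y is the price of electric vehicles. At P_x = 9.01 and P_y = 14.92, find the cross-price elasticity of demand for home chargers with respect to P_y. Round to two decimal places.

-0.07

At P_x = 9.01 and P_y = 14.92: Q_x = 2074.246.
∂Q_x/∂P_y = -9.7.
ε = (∂Q_x/∂P_y)(P_y/Q_x) = -9.7 × (14.92/2074.246) ≈ -0.07.
Since ε < 0, home chargers and electric vehicles are complements.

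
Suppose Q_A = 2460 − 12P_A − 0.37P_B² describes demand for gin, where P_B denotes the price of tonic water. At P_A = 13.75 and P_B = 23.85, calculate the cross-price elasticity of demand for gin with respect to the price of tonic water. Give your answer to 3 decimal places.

-0.202

At P_A = 13.75 and P_B = 23.85: Q_A = 2084.536.
∂Q_A/∂P_B = -0.74P_B = -0.74(23.85) = -17.6490.
ε = (∂Q_A/∂P_B)(P_B/Q_A) = -17.6490 × (23.85/2084.536) ≈ -0.202.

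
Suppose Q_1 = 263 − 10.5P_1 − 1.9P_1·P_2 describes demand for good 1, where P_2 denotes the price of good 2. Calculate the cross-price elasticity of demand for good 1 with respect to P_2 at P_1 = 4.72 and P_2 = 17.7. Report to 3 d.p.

At P_1 = 4.72 and P_2 = 17.7: Q_1 = 54.706.
∂Q_1/∂P_2 = -1.9P_1 = -1.9(4.72) = -8.9680.
ε = (∂Q_1/∂P_2)(P_2/Q_1) = -8.9680 × (17.7/54.706) ≈ -2.902.

-2.902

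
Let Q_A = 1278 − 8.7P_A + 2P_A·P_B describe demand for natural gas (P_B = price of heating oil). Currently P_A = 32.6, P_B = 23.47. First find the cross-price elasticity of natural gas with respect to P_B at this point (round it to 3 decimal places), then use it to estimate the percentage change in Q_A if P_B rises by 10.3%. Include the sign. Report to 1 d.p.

At P_A = 32.6, P_B = 23.47: Q_A = 2524.624.
∂Q_A/∂P_B = 2P_A = 65.2000.
ε = (∂Q_A/∂P_B)(P_B/Q_A) = 65.2000 × 23.47/2524.624 ≈ 0.606.
%ΔQ_A ≈ ε × %ΔP_B = 0.606 × (10.3%) = 6.2%.

6.2%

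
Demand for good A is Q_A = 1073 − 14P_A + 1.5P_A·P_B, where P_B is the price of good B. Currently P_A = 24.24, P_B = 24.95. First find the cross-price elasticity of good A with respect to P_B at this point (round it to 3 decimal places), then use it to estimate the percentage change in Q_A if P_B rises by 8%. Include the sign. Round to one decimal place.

4.4%

At P_A = 24.24, P_B = 24.95: Q_A = 1640.822.
∂Q_A/∂P_B = 1.5P_A = 36.3600.
ε = (∂Q_A/∂P_B)(P_B/Q_A) = 36.3600 × 24.95/1640.822 ≈ 0.553.
%ΔQ_A ≈ ε × %ΔP_B = 0.553 × (8%) = 4.4%.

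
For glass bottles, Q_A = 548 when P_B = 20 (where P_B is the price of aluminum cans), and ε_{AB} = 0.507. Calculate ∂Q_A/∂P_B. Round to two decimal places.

13.89

ε = (∂Q_A/∂P_B)·(P_B/Q_A) ⇒ ∂Q_A/∂P_B = ε·Q_A/P_B = 0.507 × 548/20 ≈ 13.89.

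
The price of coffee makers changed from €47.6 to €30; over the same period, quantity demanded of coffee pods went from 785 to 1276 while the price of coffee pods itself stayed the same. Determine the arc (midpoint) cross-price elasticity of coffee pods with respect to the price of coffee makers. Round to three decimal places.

ΔQ_A = 1276 − 785 = 491; ΔP_B = 30 − 47.6 = -17.6.
Midpoints: Q̄_A = 1030.5, P̄_B = 38.80.
ε = (ΔQ_A/Q̄_A)/(ΔP_B/P̄_B) = (491/1030.5)/(-17.6/38.80) ≈ -1.050.

-1.050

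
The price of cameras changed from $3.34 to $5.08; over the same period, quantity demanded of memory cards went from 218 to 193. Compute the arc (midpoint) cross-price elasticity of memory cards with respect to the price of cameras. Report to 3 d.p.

ΔQ_A = 193 − 218 = -25; ΔP_B = 5.08 − 3.34 = 1.74.
Midpoints: Q̄_A = 205.5, P̄_B = 4.21.
ε = (ΔQ_A/Q̄_A)/(ΔP_B/P̄_B) = (-25/205.5)/(1.74/4.21) ≈ -0.294.
ε < 0: memory cards and cameras are complements.

-0.294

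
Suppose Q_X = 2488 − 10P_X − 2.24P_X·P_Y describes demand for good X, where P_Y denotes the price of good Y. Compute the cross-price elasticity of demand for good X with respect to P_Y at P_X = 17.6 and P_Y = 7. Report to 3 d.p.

At P_X = 17.6 and P_Y = 7: Q_X = 2036.032.
∂Q_X/∂P_Y = -2.24P_X = -2.24(17.6) = -39.4240.
ε = (∂Q_X/∂P_Y)(P_Y/Q_X) = -39.4240 × (7/2036.032) ≈ -0.136.
ε < 0: complements.

-0.136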